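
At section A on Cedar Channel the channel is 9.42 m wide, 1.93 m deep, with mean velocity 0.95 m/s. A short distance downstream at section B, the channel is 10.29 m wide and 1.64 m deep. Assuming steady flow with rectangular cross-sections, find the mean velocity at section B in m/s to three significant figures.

1.02 m/s

Q = A₁V₁ = (9.42×1.93) × 0.95 = 17.27 m³/s
A₂ = 10.29 × 1.64 = 16.88 m²
V₂ = Q/A₂ = 17.27/16.88 = 1.023 m/s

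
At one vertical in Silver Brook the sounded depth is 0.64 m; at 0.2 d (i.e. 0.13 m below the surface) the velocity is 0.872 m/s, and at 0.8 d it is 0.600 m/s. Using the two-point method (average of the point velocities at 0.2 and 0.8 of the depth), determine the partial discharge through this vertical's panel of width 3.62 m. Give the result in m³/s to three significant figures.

1.71 m³/s

v̄ = (0.872 + 0.600) / 2 = 0.7360 m/s
q = v̄ × d × w = 0.7360 × 0.64 × 3.62 = 1.705 m³/s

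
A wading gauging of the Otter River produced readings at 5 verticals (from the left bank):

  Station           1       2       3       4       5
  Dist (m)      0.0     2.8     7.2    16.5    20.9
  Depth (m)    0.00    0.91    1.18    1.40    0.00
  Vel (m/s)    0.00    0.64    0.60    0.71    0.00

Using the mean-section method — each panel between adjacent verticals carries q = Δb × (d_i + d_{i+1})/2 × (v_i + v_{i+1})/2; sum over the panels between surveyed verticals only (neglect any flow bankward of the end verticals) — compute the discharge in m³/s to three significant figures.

12.2 m³/s

Panel 1-2: Δb = 2.8 m, d̄ = (0.00+0.91)/2 = 0.455, v̄ = (0.00+0.64)/2 = 0.32 → q = 2.8×0.455×0.32 = 0.4077 m³/s
Panel 2-3: Δb = 4.4 m, d̄ = (0.91+1.18)/2 = 1.045, v̄ = (0.64+0.60)/2 = 0.62 → q = 4.4×1.045×0.62 = 2.851 m³/s
Panel 3-4: Δb = 9.3 m, d̄ = (1.18+1.40)/2 = 1.29, v̄ = (0.60+0.71)/2 = 0.655 → q = 9.3×1.29×0.655 = 7.858 m³/s
Panel 4-5: Δb = 4.4 m, d̄ = (1.40+0.00)/2 = 0.7, v̄ = (0.71+0.00)/2 = 0.355 → q = 4.4×0.7×0.355 = 1.093 m³/s
Q = Σ q = 12.21 m³/s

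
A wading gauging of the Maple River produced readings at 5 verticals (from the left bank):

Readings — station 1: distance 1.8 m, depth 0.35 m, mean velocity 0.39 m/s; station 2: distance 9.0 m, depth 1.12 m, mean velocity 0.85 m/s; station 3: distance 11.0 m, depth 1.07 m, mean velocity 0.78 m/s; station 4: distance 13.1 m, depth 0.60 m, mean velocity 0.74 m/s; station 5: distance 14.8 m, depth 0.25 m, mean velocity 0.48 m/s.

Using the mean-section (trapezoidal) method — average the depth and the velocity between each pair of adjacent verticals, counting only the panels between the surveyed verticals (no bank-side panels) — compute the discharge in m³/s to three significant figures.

Panel 1-2: Δb = 7.2 m, d̄ = (0.35+1.12)/2 = 0.735, v̄ = (0.39+0.85)/2 = 0.62 → q = 7.2×0.735×0.62 = 3.281 m³/s
Panel 2-3: Δb = 2 m, d̄ = (1.12+1.07)/2 = 1.095, v̄ = (0.85+0.78)/2 = 0.815 → q = 2×1.095×0.815 = 1.785 m³/s
Panel 3-4: Δb = 2.1 m, d̄ = (1.07+0.60)/2 = 0.835, v̄ = (0.78+0.74)/2 = 0.76 → q = 2.1×0.835×0.76 = 1.333 m³/s
Panel 4-5: Δb = 1.7 m, d̄ = (0.60+0.25)/2 = 0.425, v̄ = (0.74+0.48)/2 = 0.61 → q = 1.7×0.425×0.61 = 0.4407 m³/s
Q = Σ q = 6.839 m³/s

6.84 m³/s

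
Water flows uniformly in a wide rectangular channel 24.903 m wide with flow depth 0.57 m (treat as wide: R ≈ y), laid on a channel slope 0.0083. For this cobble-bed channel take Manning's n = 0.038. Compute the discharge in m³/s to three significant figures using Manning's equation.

A = b·y = 24.903 × 0.57 = 14.19 m²
Wide channel: R ≈ y = 0.57 m
Q = (1/n)·A·R^(2/3)·S^(1/2) = (1/0.038) × 14.19 × 0.5700^(2/3) × 0.0083^(1/2) = 23.40 m³/s

23.4 m³/s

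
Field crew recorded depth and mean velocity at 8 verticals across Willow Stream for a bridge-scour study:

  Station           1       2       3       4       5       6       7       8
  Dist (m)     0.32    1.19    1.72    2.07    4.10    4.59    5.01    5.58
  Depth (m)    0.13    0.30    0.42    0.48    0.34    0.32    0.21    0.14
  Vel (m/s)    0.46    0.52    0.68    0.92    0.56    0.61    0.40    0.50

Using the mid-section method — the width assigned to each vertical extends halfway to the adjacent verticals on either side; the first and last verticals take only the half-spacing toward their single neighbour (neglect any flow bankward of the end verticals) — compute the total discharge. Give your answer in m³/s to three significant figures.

1.18 m³/s

w_1 = (1.19 − 0.32)/2 = 0.435 m; q_1 = 0.46 × 0.13 × 0.435 = 0.02601 m³/s
w_2 = (1.72 − 0.32)/2 = 0.7 m; q_2 = 0.52 × 0.30 × 0.7 = 0.1092 m³/s
w_3 = (2.07 − 1.19)/2 = 0.44 m; q_3 = 0.68 × 0.42 × 0.44 = 0.1257 m³/s
w_4 = (4.10 − 1.72)/2 = 1.19 m; q_4 = 0.92 × 0.48 × 1.19 = 0.5255 m³/s
w_5 = (4.59 − 2.07)/2 = 1.26 m; q_5 = 0.56 × 0.34 × 1.26 = 0.2399 m³/s
w_6 = (5.01 − 4.10)/2 = 0.455 m; q_6 = 0.61 × 0.32 × 0.455 = 0.08882 m³/s
w_7 = (5.58 − 4.59)/2 = 0.495 m; q_7 = 0.40 × 0.21 × 0.495 = 0.04158 m³/s
w_8 = (5.58 − 5.01)/2 = 0.285 m; q_8 = 0.50 × 0.14 × 0.285 = 0.01995 m³/s
Q = Σ qᵢ = 1.177 m³/s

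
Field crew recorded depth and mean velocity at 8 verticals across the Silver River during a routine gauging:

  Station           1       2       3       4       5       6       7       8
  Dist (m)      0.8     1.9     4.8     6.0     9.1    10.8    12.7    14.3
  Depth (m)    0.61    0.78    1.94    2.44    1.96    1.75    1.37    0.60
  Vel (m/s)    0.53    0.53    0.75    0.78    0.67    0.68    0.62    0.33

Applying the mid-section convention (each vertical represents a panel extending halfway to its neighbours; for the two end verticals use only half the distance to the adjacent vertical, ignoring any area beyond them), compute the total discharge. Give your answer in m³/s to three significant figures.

w_1 = (1.9 − 0.8)/2 = 0.55 m; q_1 = 0.53 × 0.61 × 0.55 = 0.1778 m³/s
w_2 = (4.8 − 0.8)/2 = 2 m; q_2 = 0.53 × 0.78 × 2 = 0.8268 m³/s
w_3 = (6.0 − 1.9)/2 = 2.05 m; q_3 = 0.75 × 1.94 × 2.05 = 2.983 m³/s
w_4 = (9.1 − 4.8)/2 = 2.15 m; q_4 = 0.78 × 2.44 × 2.15 = 4.092 m³/s
w_5 = (10.8 − 6.0)/2 = 2.4 m; q_5 = 0.67 × 1.96 × 2.4 = 3.152 m³/s
w_6 = (12.7 − 9.1)/2 = 1.8 m; q_6 = 0.68 × 1.75 × 1.8 = 2.142 m³/s
w_7 = (14.3 − 10.8)/2 = 1.75 m; q_7 = 0.62 × 1.37 × 1.75 = 1.486 m³/s
w_8 = (14.3 − 12.7)/2 = 0.8 m; q_8 = 0.33 × 0.60 × 0.8 = 0.1584 m³/s
Q = Σ qᵢ = 15.02 m³/s

15.0 m³/s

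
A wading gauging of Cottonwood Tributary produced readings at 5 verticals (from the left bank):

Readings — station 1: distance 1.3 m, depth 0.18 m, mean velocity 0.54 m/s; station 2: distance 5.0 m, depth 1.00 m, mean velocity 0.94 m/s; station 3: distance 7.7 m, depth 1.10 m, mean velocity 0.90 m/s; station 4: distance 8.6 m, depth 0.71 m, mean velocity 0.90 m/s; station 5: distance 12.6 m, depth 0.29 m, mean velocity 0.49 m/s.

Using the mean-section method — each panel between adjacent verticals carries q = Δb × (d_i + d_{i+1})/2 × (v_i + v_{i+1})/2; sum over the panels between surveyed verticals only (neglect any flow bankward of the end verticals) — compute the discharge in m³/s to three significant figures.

6.35 m³/s

Panel 1-2: Δb = 3.7 m, d̄ = (0.18+1.00)/2 = 0.59, v̄ = (0.54+0.94)/2 = 0.74 → q = 3.7×0.59×0.74 = 1.615 m³/s
Panel 2-3: Δb = 2.7 m, d̄ = (1.00+1.10)/2 = 1.05, v̄ = (0.94+0.90)/2 = 0.92 → q = 2.7×1.05×0.92 = 2.608 m³/s
Panel 3-4: Δb = 0.9 m, d̄ = (1.10+0.71)/2 = 0.905, v̄ = (0.90+0.90)/2 = 0.9 → q = 0.9×0.905×0.9 = 0.7331 m³/s
Panel 4-5: Δb = 4 m, d̄ = (0.71+0.29)/2 = 0.5, v̄ = (0.90+0.49)/2 = 0.695 → q = 4×0.5×0.695 = 1.390 m³/s
Q = Σ q = 6.347 m³/s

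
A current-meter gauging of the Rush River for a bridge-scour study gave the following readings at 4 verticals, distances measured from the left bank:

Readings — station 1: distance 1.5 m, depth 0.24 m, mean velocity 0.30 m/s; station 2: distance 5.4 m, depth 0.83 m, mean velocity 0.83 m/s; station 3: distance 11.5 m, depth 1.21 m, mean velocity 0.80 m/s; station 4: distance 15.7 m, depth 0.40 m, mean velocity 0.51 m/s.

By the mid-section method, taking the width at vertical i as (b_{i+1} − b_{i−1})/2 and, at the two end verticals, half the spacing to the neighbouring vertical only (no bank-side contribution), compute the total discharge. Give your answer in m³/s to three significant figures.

w_1 = (5.4 − 1.5)/2 = 1.95 m; q_1 = 0.30 × 0.24 × 1.95 = 0.1404 m³/s
w_2 = (11.5 − 1.5)/2 = 5 m; q_2 = 0.83 × 0.83 × 5 = 3.445 m³/s
w_3 = (15.7 − 5.4)/2 = 5.15 m; q_3 = 0.80 × 1.21 × 5.15 = 4.985 m³/s
w_4 = (15.7 − 11.5)/2 = 2.1 m; q_4 = 0.51 × 0.40 × 2.1 = 0.4284 m³/s
Q = Σ qᵢ = 8.999 m³/s

9.00 m³/s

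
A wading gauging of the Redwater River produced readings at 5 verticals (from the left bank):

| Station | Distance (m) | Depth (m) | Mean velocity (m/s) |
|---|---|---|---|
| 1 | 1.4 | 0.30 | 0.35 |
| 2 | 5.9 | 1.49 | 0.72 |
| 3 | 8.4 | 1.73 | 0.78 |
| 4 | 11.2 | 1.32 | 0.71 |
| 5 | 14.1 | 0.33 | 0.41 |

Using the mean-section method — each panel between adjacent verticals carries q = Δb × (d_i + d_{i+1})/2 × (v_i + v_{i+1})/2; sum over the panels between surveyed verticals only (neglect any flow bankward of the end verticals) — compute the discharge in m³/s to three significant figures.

Panel 1-2: Δb = 4.5 m, d̄ = (0.30+1.49)/2 = 0.895, v̄ = (0.35+0.72)/2 = 0.535 → q = 4.5×0.895×0.535 = 2.155 m³/s
Panel 2-3: Δb = 2.5 m, d̄ = (1.49+1.73)/2 = 1.61, v̄ = (0.72+0.78)/2 = 0.75 → q = 2.5×1.61×0.75 = 3.019 m³/s
Panel 3-4: Δb = 2.8 m, d̄ = (1.73+1.32)/2 = 1.525, v̄ = (0.78+0.71)/2 = 0.745 → q = 2.8×1.525×0.745 = 3.181 m³/s
Panel 4-5: Δb = 2.9 m, d̄ = (1.32+0.33)/2 = 0.825, v̄ = (0.71+0.41)/2 = 0.56 → q = 2.9×0.825×0.56 = 1.340 m³/s
Q = Σ q = 9.694 m³/s

9.69 m³/s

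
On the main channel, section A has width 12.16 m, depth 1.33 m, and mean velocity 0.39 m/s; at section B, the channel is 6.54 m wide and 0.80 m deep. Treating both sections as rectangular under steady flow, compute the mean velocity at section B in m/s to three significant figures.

Q = A₁V₁ = (12.16×1.33) × 0.39 = 6.307 m³/s
A₂ = 6.54 × 0.80 = 5.232 m²
V₂ = Q/A₂ = 6.307/5.232 = 1.206 m/s

1.21 m/s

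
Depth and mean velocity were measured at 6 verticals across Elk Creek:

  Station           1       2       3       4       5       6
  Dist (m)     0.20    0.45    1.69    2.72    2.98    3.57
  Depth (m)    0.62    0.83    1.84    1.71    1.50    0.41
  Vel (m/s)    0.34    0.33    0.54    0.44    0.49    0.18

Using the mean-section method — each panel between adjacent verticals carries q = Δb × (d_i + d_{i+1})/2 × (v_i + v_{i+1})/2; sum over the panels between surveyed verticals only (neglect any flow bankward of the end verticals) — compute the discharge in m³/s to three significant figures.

2.06 m³/s

Panel 1-2: Δb = 0.25 m, d̄ = (0.62+0.83)/2 = 0.725, v̄ = (0.34+0.33)/2 = 0.335 → q = 0.25×0.725×0.335 = 0.06072 m³/s
Panel 2-3: Δb = 1.24 m, d̄ = (0.83+1.84)/2 = 1.335, v̄ = (0.33+0.54)/2 = 0.435 → q = 1.24×1.335×0.435 = 0.7201 m³/s
Panel 3-4: Δb = 1.03 m, d̄ = (1.84+1.71)/2 = 1.775, v̄ = (0.54+0.44)/2 = 0.49 → q = 1.03×1.775×0.49 = 0.8958 m³/s
Panel 4-5: Δb = 0.26 m, d̄ = (1.71+1.50)/2 = 1.605, v̄ = (0.44+0.49)/2 = 0.465 → q = 0.26×1.605×0.465 = 0.1940 m³/s
Panel 5-6: Δb = 0.59 m, d̄ = (1.50+0.41)/2 = 0.955, v̄ = (0.49+0.18)/2 = 0.335 → q = 0.59×0.955×0.335 = 0.1888 m³/s
Q = Σ q = 2.059 m³/s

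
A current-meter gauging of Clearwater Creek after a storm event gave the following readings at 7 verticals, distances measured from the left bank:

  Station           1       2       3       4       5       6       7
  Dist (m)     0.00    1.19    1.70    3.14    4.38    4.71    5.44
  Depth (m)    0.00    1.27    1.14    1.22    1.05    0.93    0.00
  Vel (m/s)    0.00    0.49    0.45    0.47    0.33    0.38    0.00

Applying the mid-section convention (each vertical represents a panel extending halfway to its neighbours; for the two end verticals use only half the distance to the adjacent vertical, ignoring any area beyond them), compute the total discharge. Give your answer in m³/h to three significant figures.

8120 m³/h

w_2 = (1.70 − 0.00)/2 = 0.85 m; q_2 = 0.49 × 1.27 × 0.85 = 0.5290 m³/s
w_3 = (3.14 − 1.19)/2 = 0.975 m; q_3 = 0.45 × 1.14 × 0.975 = 0.5002 m³/s
w_4 = (4.38 − 1.70)/2 = 1.34 m; q_4 = 0.47 × 1.22 × 1.34 = 0.7684 m³/s
w_5 = (4.71 − 3.14)/2 = 0.785 m; q_5 = 0.33 × 1.05 × 0.785 = 0.2720 m³/s
w_6 = (5.44 − 4.38)/2 = 0.53 m; q_6 = 0.38 × 0.93 × 0.53 = 0.1873 m³/s
Stations 1, 7 contribute zero (depth or velocity is 0).
Q = Σ qᵢ = 2.257 m³/s
= 2.257 × 3600 = 8124 m³/h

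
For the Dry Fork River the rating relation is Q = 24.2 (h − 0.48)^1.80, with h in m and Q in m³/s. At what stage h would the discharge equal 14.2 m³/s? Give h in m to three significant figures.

1.22 m

h − h₀ = (Q/C)^(1/b) = (14.2/24.2)^(1/1.80) = 0.7437 m
h = 0.48 + 0.7437 = 1.224 m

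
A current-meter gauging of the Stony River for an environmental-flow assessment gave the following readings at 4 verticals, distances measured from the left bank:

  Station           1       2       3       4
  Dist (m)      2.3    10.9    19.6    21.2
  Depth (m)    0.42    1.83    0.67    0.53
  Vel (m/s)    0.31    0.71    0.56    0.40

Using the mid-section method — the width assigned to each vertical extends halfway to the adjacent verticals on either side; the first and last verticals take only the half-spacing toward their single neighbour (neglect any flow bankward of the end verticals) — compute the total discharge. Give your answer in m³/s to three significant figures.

w_1 = (10.9 − 2.3)/2 = 4.3 m; q_1 = 0.31 × 0.42 × 4.3 = 0.5599 m³/s
w_2 = (19.6 − 2.3)/2 = 8.65 m; q_2 = 0.71 × 1.83 × 8.65 = 11.24 m³/s
w_3 = (21.2 − 10.9)/2 = 5.15 m; q_3 = 0.56 × 0.67 × 5.15 = 1.932 m³/s
w_4 = (21.2 − 19.6)/2 = 0.8 m; q_4 = 0.40 × 0.53 × 0.8 = 0.1696 m³/s
Q = Σ qᵢ = 13.90 m³/s

13.9 m³/s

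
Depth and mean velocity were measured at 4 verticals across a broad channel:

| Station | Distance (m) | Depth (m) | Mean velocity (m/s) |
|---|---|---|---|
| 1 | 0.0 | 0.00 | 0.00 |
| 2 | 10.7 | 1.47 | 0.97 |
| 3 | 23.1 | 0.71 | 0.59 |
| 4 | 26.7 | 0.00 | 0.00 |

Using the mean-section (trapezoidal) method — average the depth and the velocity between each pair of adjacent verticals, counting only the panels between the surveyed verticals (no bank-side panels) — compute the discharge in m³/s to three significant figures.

14.7 m³/s

Panel 1-2: Δb = 10.7 m, d̄ = (0.00+1.47)/2 = 0.735, v̄ = (0.00+0.97)/2 = 0.485 → q = 10.7×0.735×0.485 = 3.814 m³/s
Panel 2-3: Δb = 12.4 m, d̄ = (1.47+0.71)/2 = 1.09, v̄ = (0.97+0.59)/2 = 0.78 → q = 12.4×1.09×0.78 = 10.54 m³/s
Panel 3-4: Δb = 3.6 m, d̄ = (0.71+0.00)/2 = 0.355, v̄ = (0.59+0.00)/2 = 0.295 → q = 3.6×0.355×0.295 = 0.3770 m³/s
Q = Σ q = 14.73 m³/s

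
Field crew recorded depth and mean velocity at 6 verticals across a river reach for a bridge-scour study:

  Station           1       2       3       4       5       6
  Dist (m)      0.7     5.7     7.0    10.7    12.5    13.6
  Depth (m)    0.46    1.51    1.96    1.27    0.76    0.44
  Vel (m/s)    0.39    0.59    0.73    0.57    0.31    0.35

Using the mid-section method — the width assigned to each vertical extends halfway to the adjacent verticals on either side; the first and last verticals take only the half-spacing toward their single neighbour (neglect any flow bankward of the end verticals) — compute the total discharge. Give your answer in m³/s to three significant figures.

9.25 m³/s

w_1 = (5.7 − 0.7)/2 = 2.5 m; q_1 = 0.39 × 0.46 × 2.5 = 0.4485 m³/s
w_2 = (7.0 − 0.7)/2 = 3.15 m; q_2 = 0.59 × 1.51 × 3.15 = 2.806 m³/s
w_3 = (10.7 − 5.7)/2 = 2.5 m; q_3 = 0.73 × 1.96 × 2.5 = 3.577 m³/s
w_4 = (12.5 − 7.0)/2 = 2.75 m; q_4 = 0.57 × 1.27 × 2.75 = 1.991 m³/s
w_5 = (13.6 − 10.7)/2 = 1.45 m; q_5 = 0.31 × 0.76 × 1.45 = 0.3416 m³/s
w_6 = (13.6 − 12.5)/2 = 0.55 m; q_6 = 0.35 × 0.44 × 0.55 = 0.08470 m³/s
Q = Σ qᵢ = 9.249 m³/s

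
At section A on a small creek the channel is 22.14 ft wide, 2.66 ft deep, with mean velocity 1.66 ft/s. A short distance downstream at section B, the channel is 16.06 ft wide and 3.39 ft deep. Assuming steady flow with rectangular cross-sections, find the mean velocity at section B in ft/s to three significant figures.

Q = A₁V₁ = (22.14×2.66) × 1.66 = 97.76 ft³/s
A₂ = 16.06 × 3.39 = 54.44 ft²
V₂ = Q/A₂ = 97.76/54.44 = 1.796 ft/s

1.80 ft/s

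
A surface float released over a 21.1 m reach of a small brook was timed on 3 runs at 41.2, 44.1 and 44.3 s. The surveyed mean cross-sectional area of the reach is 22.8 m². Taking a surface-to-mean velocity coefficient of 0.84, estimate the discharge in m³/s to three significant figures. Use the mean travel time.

t̄ = (41.2 + 44.1 + 44.3) / 3 = 43.2 s
v_surface = L / t̄ = 21.1 / 43.2 = 0.4884 m/s
v_mean = 0.84 × 0.4884 = 0.4103 m/s
Q = A × v_mean = 22.8 × 0.4103 = 9.354 m³/s

9.35 m³/s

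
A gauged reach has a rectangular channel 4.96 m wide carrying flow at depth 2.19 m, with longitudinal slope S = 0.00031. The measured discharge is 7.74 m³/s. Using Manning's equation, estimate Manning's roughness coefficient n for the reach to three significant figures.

0.0273

A = b·y = 4.96 × 2.19 = 10.86 m²
P = b + 2y = 4.96 + 2×2.19 = 9.340 m
R = A/P = 10.86/9.340 = 1.163 m
n = (1/Q)·A·R^(2/3)·S^(1/2) = (1/7.74) × 10.86 × 1.106 × 0.01761 = 0.02733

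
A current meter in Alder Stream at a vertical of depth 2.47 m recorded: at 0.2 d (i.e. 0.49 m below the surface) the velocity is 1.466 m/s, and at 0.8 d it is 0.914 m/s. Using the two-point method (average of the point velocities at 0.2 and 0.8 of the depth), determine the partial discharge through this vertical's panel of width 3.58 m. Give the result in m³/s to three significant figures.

v̄ = (1.466 + 0.914) / 2 = 1.190 m/s
q = v̄ × d × w = 1.190 × 2.47 × 3.58 = 10.52 m³/s

10.5 m³/s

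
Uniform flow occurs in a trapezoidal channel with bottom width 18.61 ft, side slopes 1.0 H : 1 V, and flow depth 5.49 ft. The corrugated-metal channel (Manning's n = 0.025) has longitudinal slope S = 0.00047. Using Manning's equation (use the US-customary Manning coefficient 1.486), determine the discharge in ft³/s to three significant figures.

421 ft³/s

A = (b + z·y)·y = (18.61 + 1.0×5.49)×5.49 = 132.3 ft²
P = b + 2y√(1+z²) = 18.61 + 2×5.49×√(1+1.0²) = 34.14 ft
R = A/P = 132.3/34.14 = 3.876 ft
Q = (1.486/n)·A·R^(2/3)·S^(1/2) = (1.486/0.025) × 132.3 × 3.876^(2/3) × 0.00047^(1/2) = 420.7 ft³/s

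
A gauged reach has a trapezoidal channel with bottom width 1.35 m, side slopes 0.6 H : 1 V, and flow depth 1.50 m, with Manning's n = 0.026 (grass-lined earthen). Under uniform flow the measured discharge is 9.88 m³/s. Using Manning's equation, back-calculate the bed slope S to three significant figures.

0.00939

A = (b + z·y)·y = (1.35 + 0.6×1.50)×1.50 = 3.375 m²
P = b + 2y√(1+z²) = 1.35 + 2×1.50×√(1+0.6²) = 4.849 m
R = A/P = 3.375/4.849 = 0.6961 m
S = (Q·n / (1·A·R^(2/3)))² = (9.88×0.026 / (1×3.375×0.7854))² = 0.009391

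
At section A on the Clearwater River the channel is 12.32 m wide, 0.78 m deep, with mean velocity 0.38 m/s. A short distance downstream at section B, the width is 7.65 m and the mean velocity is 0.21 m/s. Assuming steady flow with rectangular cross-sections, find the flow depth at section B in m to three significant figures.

Q = A₁V₁ = (12.32×0.78) × 0.38 = 3.652 m³/s
d₂ = Q/(b₂ V₂) = 3.652/(7.65×0.21) = 2.273 m

2.27 m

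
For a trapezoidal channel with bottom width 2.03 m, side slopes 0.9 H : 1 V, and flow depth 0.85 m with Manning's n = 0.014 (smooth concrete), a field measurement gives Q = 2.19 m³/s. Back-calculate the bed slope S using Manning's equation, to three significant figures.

0.000369

A = (b + z·y)·y = (2.03 + 0.9×0.85)×0.85 = 2.376 m²
P = b + 2y√(1+z²) = 2.03 + 2×0.85×√(1+0.9²) = 4.317 m
R = A/P = 2.376/4.317 = 0.5503 m
S = (Q·n / (1·A·R^(2/3)))² = (2.19×0.014 / (1×2.376×0.6715))² = 0.0003693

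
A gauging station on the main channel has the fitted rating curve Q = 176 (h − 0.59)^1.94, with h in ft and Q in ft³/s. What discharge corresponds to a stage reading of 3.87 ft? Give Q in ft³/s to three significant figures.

Q = 176 × (3.87 − 0.59)^1.94 = 176 × 3.28^1.94 = 1763 ft³/s

1760 ft³/s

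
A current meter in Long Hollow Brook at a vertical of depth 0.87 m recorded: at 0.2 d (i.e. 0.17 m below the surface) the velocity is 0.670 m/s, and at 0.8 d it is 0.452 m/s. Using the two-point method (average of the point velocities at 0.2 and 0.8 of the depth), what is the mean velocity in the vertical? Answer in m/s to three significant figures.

v̄ = (0.670 + 0.452) / 2 = 0.5610 m/s

0.561 m/s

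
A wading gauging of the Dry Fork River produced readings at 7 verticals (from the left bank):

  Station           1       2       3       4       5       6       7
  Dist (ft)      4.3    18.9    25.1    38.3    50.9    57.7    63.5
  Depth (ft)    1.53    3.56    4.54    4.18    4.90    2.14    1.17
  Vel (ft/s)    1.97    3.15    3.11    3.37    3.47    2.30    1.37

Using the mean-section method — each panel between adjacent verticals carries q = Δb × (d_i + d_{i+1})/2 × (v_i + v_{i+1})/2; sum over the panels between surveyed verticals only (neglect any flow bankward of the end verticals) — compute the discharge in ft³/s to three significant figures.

642 ft³/s

Panel 1-2: Δb = 14.6 ft, d̄ = (1.53+3.56)/2 = 2.545, v̄ = (1.97+3.15)/2 = 2.56 → q = 14.6×2.545×2.56 = 95.12 ft³/s
Panel 2-3: Δb = 6.2 ft, d̄ = (3.56+4.54)/2 = 4.05, v̄ = (3.15+3.11)/2 = 3.13 → q = 6.2×4.05×3.13 = 78.59 ft³/s
Panel 3-4: Δb = 13.2 ft, d̄ = (4.54+4.18)/2 = 4.36, v̄ = (3.11+3.37)/2 = 3.24 → q = 13.2×4.36×3.24 = 186.5 ft³/s
Panel 4-5: Δb = 12.6 ft, d̄ = (4.18+4.90)/2 = 4.54, v̄ = (3.37+3.47)/2 = 3.42 → q = 12.6×4.54×3.42 = 195.6 ft³/s
Panel 5-6: Δb = 6.8 ft, d̄ = (4.90+2.14)/2 = 3.52, v̄ = (3.47+2.30)/2 = 2.885 → q = 6.8×3.52×2.885 = 69.06 ft³/s
Panel 6-7: Δb = 5.8 ft, d̄ = (2.14+1.17)/2 = 1.655, v̄ = (2.30+1.37)/2 = 1.835 → q = 5.8×1.655×1.835 = 17.61 ft³/s
Q = Σ q = 642.5 ft³/s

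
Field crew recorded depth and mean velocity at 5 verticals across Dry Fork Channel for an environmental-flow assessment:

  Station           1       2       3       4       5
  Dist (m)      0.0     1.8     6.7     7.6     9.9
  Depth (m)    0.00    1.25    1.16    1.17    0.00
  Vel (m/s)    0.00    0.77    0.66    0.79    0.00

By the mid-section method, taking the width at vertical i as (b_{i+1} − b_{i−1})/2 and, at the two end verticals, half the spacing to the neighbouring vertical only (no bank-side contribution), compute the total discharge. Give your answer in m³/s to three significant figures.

w_2 = (6.7 − 0.0)/2 = 3.35 m; q_2 = 0.77 × 1.25 × 3.35 = 3.224 m³/s
w_3 = (7.6 − 1.8)/2 = 2.9 m; q_3 = 0.66 × 1.16 × 2.9 = 2.220 m³/s
w_4 = (9.9 − 6.7)/2 = 1.6 m; q_4 = 0.79 × 1.17 × 1.6 = 1.479 m³/s
Stations 1, 5 contribute zero (depth or velocity is 0).
Q = Σ qᵢ = 6.923 m³/s

6.92 m³/s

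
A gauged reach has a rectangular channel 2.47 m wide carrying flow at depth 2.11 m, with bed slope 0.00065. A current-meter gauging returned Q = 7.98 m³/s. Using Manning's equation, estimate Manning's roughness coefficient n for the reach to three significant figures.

A = b·y = 2.47 × 2.11 = 5.212 m²
P = b + 2y = 2.47 + 2×2.11 = 6.690 m
R = A/P = 5.212/6.690 = 0.7790 m
n = (1/Q)·A·R^(2/3)·S^(1/2) = (1/7.98) × 5.212 × 0.8466 × 0.02550 = 0.01410

0.0141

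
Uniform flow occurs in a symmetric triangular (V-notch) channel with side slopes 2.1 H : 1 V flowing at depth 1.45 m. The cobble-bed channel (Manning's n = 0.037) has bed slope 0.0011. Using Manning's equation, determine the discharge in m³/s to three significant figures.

A = z·y² = 2.1×1.45² = 4.415 m²
P = 2y√(1+z²) = 2×1.45×√(1+2.1²) = 6.745 m
R = A/P = 4.415/6.745 = 0.6546 m
Q = (1/n)·A·R^(2/3)·S^(1/2) = (1/0.037) × 4.415 × 0.6546^(2/3) × 0.0011^(1/2) = 2.984 m³/s

2.98 m³/s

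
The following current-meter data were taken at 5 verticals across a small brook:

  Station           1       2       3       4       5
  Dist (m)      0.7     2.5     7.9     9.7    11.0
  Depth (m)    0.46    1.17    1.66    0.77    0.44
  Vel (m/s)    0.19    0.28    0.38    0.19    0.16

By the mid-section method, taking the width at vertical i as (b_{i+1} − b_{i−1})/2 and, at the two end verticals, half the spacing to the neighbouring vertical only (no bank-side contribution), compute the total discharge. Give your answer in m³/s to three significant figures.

w_1 = (2.5 − 0.7)/2 = 0.9 m; q_1 = 0.19 × 0.46 × 0.9 = 0.07866 m³/s
w_2 = (7.9 − 0.7)/2 = 3.6 m; q_2 = 0.28 × 1.17 × 3.6 = 1.179 m³/s
w_3 = (9.7 − 2.5)/2 = 3.6 m; q_3 = 0.38 × 1.66 × 3.6 = 2.271 m³/s
w_4 = (11.0 − 7.9)/2 = 1.55 m; q_4 = 0.19 × 0.77 × 1.55 = 0.2268 m³/s
w_5 = (11.0 − 9.7)/2 = 0.65 m; q_5 = 0.16 × 0.44 × 0.65 = 0.04576 m³/s
Q = Σ qᵢ = 3.801 m³/s

3.80 m³/s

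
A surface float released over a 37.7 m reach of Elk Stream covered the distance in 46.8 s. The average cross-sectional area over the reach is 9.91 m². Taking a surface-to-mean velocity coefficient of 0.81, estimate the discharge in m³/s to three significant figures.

6.47 m³/s

v_surface = L / t̄ = 37.7 / 46.8 = 0.8056 m/s
v_mean = 0.81 × 0.8056 = 0.6525 m/s
Q = A × v_mean = 9.91 × 0.6525 = 6.466 m³/s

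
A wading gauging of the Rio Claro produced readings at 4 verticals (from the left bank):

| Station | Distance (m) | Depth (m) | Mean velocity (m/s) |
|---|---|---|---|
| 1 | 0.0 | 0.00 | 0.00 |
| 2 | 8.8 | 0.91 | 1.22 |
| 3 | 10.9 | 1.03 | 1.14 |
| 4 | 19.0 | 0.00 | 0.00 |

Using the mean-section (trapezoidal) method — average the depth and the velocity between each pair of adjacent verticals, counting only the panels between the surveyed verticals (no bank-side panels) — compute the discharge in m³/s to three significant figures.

7.22 m³/s

Panel 1-2: Δb = 8.8 m, d̄ = (0.00+0.91)/2 = 0.455, v̄ = (0.00+1.22)/2 = 0.61 → q = 8.8×0.455×0.61 = 2.442 m³/s
Panel 2-3: Δb = 2.1 m, d̄ = (0.91+1.03)/2 = 0.97, v̄ = (1.22+1.14)/2 = 1.18 → q = 2.1×0.97×1.18 = 2.404 m³/s
Panel 3-4: Δb = 8.1 m, d̄ = (1.03+0.00)/2 = 0.515, v̄ = (1.14+0.00)/2 = 0.57 → q = 8.1×0.515×0.57 = 2.378 m³/s
Q = Σ q = 7.224 m³/s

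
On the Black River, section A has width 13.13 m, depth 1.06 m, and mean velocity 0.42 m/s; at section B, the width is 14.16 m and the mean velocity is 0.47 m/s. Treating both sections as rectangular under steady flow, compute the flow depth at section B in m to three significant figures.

Q = A₁V₁ = (13.13×1.06) × 0.42 = 5.845 m³/s
d₂ = Q/(b₂ V₂) = 5.845/(14.16×0.47) = 0.8783 m

0.878 m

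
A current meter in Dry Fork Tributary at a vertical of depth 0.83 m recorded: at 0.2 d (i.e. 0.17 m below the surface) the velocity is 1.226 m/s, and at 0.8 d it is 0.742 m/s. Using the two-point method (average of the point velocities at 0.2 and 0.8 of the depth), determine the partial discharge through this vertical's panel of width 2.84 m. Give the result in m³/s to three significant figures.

2.32 m³/s

v̄ = (1.226 + 0.742) / 2 = 0.9840 m/s
q = v̄ × d × w = 0.9840 × 0.83 × 2.84 = 2.319 m³/s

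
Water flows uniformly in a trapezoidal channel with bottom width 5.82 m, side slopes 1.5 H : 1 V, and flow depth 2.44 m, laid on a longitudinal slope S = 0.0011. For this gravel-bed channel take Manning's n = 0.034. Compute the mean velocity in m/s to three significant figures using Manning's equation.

1.32 m/s

A = (b + z·y)·y = (5.82 + 1.5×2.44)×2.44 = 23.13 m²
P = b + 2y√(1+z²) = 5.82 + 2×2.44×√(1+1.5²) = 14.62 m
R = A/P = 23.13/14.62 = 1.582 m
Q = (1/n)·A·R^(2/3)·S^(1/2) = (1/0.034) × 23.13 × 1.582^(2/3) × 0.0011^(1/2) = 30.64 m³/s
V = Q/A = 30.64/23.13 = 1.325 m/s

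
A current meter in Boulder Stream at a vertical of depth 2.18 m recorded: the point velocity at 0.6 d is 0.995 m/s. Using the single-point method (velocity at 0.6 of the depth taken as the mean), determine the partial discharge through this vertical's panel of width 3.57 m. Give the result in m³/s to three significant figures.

v̄ = v₀.₆ = 0.995 m/s
q = v̄ × d × w = 0.9950 × 2.18 × 3.57 = 7.744 m³/s

7.74 m³/s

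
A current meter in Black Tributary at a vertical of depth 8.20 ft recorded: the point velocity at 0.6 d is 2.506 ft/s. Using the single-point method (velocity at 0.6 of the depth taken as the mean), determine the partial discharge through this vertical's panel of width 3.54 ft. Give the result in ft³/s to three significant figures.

v̄ = v₀.₆ = 2.506 ft/s
q = v̄ × d × w = 2.506 × 8.20 × 3.54 = 72.74 ft³/s

72.7 ft³/s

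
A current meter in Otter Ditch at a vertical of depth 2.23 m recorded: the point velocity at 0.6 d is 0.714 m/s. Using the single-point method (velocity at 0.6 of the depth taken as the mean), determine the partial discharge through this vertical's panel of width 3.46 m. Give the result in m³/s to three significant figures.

5.51 m³/s

v̄ = v₀.₆ = 0.714 m/s
q = v̄ × d × w = 0.7140 × 2.23 × 3.46 = 5.509 m³/s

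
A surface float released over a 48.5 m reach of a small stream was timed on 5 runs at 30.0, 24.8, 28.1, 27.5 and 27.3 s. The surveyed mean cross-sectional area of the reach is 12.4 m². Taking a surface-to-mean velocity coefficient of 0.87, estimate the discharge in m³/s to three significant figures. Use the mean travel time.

19.0 m³/s

t̄ = (30.0 + 24.8 + 28.1 + 27.5 + 27.3) / 5 = 27.54 s
v_surface = L / t̄ = 48.5 / 27.54 = 1.761 m/s
v_mean = 0.87 × 1.761 = 1.532 m/s
Q = A × v_mean = 12.4 × 1.532 = 19.00 m³/s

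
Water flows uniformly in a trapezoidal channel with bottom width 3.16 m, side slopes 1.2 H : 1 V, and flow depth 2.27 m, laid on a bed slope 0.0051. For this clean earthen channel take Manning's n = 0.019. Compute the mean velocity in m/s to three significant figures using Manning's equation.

4.48 m/s

A = (b + z·y)·y = (3.16 + 1.2×2.27)×2.27 = 13.36 m²
P = b + 2y√(1+z²) = 3.16 + 2×2.27×√(1+1.2²) = 10.25 m
R = A/P = 13.36/10.25 = 1.303 m
Q = (1/n)·A·R^(2/3)·S^(1/2) = (1/0.019) × 13.36 × 1.303^(2/3) × 0.0051^(1/2) = 59.89 m³/s
V = Q/A = 59.89/13.36 = 4.484 m/s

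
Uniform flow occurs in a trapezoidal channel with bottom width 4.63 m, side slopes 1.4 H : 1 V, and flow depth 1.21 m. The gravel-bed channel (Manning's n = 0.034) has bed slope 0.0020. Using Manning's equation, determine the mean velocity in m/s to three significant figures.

1.20 m/s

A = (b + z·y)·y = (4.63 + 1.4×1.21)×1.21 = 7.652 m²
P = b + 2y√(1+z²) = 4.63 + 2×1.21×√(1+1.4²) = 8.794 m
R = A/P = 7.652/8.794 = 0.8702 m
Q = (1/n)·A·R^(2/3)·S^(1/2) = (1/0.034) × 7.652 × 0.8702^(2/3) × 0.0020^(1/2) = 9.174 m³/s
V = Q/A = 9.174/7.652 = 1.199 m/s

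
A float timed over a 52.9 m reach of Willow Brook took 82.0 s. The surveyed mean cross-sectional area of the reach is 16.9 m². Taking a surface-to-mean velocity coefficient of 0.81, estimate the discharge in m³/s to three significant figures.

v_surface = L / t̄ = 52.9 / 82 = 0.6451 m/s
v_mean = 0.81 × 0.6451 = 0.5225 m/s
Q = A × v_mean = 16.9 × 0.5225 = 8.831 m³/s

8.83 m³/s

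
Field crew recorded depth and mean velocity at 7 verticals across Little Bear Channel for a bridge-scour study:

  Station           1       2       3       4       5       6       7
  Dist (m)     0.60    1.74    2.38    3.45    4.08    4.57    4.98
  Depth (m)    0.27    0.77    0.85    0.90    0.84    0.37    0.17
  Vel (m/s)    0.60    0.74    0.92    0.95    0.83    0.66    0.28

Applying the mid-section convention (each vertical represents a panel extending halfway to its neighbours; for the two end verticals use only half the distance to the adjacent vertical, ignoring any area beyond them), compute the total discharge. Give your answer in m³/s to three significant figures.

2.50 m³/s

w_1 = (1.74 − 0.60)/2 = 0.57 m; q_1 = 0.60 × 0.27 × 0.57 = 0.09234 m³/s
w_2 = (2.38 − 0.60)/2 = 0.89 m; q_2 = 0.74 × 0.77 × 0.89 = 0.5071 m³/s
w_3 = (3.45 − 1.74)/2 = 0.855 m; q_3 = 0.92 × 0.85 × 0.855 = 0.6686 m³/s
w_4 = (4.08 − 2.38)/2 = 0.85 m; q_4 = 0.95 × 0.90 × 0.85 = 0.7268 m³/s
w_5 = (4.57 − 3.45)/2 = 0.56 m; q_5 = 0.83 × 0.84 × 0.56 = 0.3904 m³/s
w_6 = (4.98 − 4.08)/2 = 0.45 m; q_6 = 0.66 × 0.37 × 0.45 = 0.1099 m³/s
w_7 = (4.98 − 4.57)/2 = 0.205 m; q_7 = 0.28 × 0.17 × 0.205 = 0.009758 m³/s
Q = Σ qᵢ = 2.505 m³/s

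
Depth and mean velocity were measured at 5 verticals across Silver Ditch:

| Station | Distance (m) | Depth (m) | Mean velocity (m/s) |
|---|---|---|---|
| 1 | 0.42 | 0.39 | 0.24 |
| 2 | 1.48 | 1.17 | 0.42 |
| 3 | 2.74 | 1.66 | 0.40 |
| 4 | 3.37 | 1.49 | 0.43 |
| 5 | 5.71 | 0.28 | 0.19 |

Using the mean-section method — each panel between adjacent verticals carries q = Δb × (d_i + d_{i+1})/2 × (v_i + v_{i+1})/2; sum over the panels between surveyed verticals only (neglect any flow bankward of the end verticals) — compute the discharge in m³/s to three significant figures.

Panel 1-2: Δb = 1.06 m, d̄ = (0.39+1.17)/2 = 0.78, v̄ = (0.24+0.42)/2 = 0.33 → q = 1.06×0.78×0.33 = 0.2728 m³/s
Panel 2-3: Δb = 1.26 m, d̄ = (1.17+1.66)/2 = 1.415, v̄ = (0.42+0.40)/2 = 0.41 → q = 1.26×1.415×0.41 = 0.7310 m³/s
Panel 3-4: Δb = 0.63 m, d̄ = (1.66+1.49)/2 = 1.575, v̄ = (0.40+0.43)/2 = 0.415 → q = 0.63×1.575×0.415 = 0.4118 m³/s
Panel 4-5: Δb = 2.34 m, d̄ = (1.49+0.28)/2 = 0.885, v̄ = (0.43+0.19)/2 = 0.31 → q = 2.34×0.885×0.31 = 0.6420 m³/s
Q = Σ q = 2.058 m³/s

2.06 m³/s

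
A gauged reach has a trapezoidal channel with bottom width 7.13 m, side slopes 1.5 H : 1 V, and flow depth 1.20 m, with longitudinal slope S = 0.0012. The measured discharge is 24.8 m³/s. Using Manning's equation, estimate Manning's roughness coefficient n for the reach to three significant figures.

A = (b + z·y)·y = (7.13 + 1.5×1.20)×1.20 = 10.72 m²
P = b + 2y√(1+z²) = 7.13 + 2×1.20×√(1+1.5²) = 11.46 m
R = A/P = 10.72/11.46 = 0.9354 m
n = (1/Q)·A·R^(2/3)·S^(1/2) = (1/24.8) × 10.72 × 0.9564 × 0.03464 = 0.01432

0.0143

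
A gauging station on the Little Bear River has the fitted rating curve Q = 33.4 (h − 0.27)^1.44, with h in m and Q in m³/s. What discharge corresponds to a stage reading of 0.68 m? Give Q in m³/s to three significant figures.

9.25 m³/s

Q = 33.4 × (0.68 − 0.27)^1.44 = 33.4 × 0.41^1.44 = 9.250 m³/s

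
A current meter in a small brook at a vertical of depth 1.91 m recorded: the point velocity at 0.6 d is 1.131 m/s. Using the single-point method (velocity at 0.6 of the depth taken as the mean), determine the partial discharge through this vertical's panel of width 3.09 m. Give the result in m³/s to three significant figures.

v̄ = v₀.₆ = 1.131 m/s
q = v̄ × d × w = 1.131 × 1.91 × 3.09 = 6.675 m³/s

6.68 m³/s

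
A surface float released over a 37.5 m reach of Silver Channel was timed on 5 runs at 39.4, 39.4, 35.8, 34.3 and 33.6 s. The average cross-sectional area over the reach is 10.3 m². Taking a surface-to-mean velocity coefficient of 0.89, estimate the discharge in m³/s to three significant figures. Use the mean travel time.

t̄ = (39.4 + 39.4 + 35.8 + 34.3 + 33.6) / 5 = 36.5 s
v_surface = L / t̄ = 37.5 / 36.5 = 1.027 m/s
v_mean = 0.89 × 1.027 = 0.9144 m/s
Q = A × v_mean = 10.3 × 0.9144 = 9.418 m³/s

9.42 m³/s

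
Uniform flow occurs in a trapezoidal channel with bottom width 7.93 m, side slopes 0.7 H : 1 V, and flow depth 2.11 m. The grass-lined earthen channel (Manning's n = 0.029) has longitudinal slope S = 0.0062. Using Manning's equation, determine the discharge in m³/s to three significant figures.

71.2 m³/s

A = (b + z·y)·y = (7.93 + 0.7×2.11)×2.11 = 19.85 m²
P = b + 2y√(1+z²) = 7.93 + 2×2.11×√(1+0.7²) = 13.08 m
R = A/P = 19.85/13.08 = 1.517 m
Q = (1/n)·A·R^(2/3)·S^(1/2) = (1/0.029) × 19.85 × 1.517^(2/3) × 0.0062^(1/2) = 71.16 m³/s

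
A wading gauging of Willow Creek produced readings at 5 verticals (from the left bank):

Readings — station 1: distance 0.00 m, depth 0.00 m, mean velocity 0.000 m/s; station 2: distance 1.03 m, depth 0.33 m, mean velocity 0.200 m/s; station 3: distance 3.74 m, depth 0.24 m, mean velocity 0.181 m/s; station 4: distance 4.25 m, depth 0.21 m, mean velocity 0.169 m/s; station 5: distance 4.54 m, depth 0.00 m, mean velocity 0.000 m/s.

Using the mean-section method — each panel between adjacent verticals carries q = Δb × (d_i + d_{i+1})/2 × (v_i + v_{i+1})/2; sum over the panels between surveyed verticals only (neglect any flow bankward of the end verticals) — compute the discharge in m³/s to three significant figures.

0.187 m³/s

Panel 1-2: Δb = 1.03 m, d̄ = (0.00+0.33)/2 = 0.165, v̄ = (0.000+0.200)/2 = 0.1 → q = 1.03×0.165×0.1 = 0.01700 m³/s
Panel 2-3: Δb = 2.71 m, d̄ = (0.33+0.24)/2 = 0.285, v̄ = (0.200+0.181)/2 = 0.1905 → q = 2.71×0.285×0.1905 = 0.1471 m³/s
Panel 3-4: Δb = 0.51 m, d̄ = (0.24+0.21)/2 = 0.225, v̄ = (0.181+0.169)/2 = 0.175 → q = 0.51×0.225×0.175 = 0.02008 m³/s
Panel 4-5: Δb = 0.29 m, d̄ = (0.21+0.00)/2 = 0.105, v̄ = (0.169+0.000)/2 = 0.0845 → q = 0.29×0.105×0.0845 = 0.002573 m³/s
Q = Σ q = 0.1868 m³/s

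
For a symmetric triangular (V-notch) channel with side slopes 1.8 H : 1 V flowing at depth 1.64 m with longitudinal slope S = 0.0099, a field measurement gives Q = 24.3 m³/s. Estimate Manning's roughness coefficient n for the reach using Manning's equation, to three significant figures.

A = z·y² = 1.8×1.64² = 4.841 m²
P = 2y√(1+z²) = 2×1.64×√(1+1.8²) = 6.754 m
R = A/P = 4.841/6.754 = 0.7168 m
n = (1/Q)·A·R^(2/3)·S^(1/2) = (1/24.3) × 4.841 × 0.8009 × 0.09950 = 0.01588

0.0159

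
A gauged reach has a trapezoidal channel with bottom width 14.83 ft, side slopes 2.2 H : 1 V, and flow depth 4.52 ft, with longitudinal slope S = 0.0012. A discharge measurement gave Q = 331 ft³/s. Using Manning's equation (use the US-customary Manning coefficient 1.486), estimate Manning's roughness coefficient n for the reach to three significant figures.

A = (b + z·y)·y = (14.83 + 2.2×4.52)×4.52 = 112.0 ft²
P = b + 2y√(1+z²) = 14.83 + 2×4.52×√(1+2.2²) = 36.68 ft
R = A/P = 112.0/36.68 = 3.053 ft
n = (1.486/Q)·A·R^(2/3)·S^(1/2) = (1.486/331) × 112.0 × 2.105 × 0.03464 = 0.03665

0.0367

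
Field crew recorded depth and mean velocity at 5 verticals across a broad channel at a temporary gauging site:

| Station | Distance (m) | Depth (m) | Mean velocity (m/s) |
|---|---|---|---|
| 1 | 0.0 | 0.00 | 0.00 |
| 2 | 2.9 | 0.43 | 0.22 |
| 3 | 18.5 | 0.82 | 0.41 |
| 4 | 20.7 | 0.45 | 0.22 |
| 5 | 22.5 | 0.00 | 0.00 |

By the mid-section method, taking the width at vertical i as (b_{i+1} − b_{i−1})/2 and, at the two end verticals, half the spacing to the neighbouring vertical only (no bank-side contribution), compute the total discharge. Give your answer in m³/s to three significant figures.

w_2 = (18.5 − 0.0)/2 = 9.25 m; q_2 = 0.22 × 0.43 × 9.25 = 0.8751 m³/s
w_3 = (20.7 − 2.9)/2 = 8.9 m; q_3 = 0.41 × 0.82 × 8.9 = 2.992 m³/s
w_4 = (22.5 − 18.5)/2 = 2 m; q_4 = 0.22 × 0.45 × 2 = 0.1980 m³/s
Stations 1, 5 contribute zero (depth or velocity is 0).
Q = Σ qᵢ = 4.065 m³/s

4.07 m³/s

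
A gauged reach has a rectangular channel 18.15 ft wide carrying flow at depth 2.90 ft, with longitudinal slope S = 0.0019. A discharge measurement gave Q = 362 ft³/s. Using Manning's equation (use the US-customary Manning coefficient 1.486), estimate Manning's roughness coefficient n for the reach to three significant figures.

0.0159

A = b·y = 18.15 × 2.90 = 52.64 ft²
P = b + 2y = 18.15 + 2×2.90 = 23.95 ft
R = A/P = 52.64/23.95 = 2.198 ft
n = (1.486/Q)·A·R^(2/3)·S^(1/2) = (1.486/362) × 52.64 × 1.690 × 0.04359 = 0.01592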